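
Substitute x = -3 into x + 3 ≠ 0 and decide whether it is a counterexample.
Substitute x = -3 into the relation:
x = -3: LHS = (-3) + 3 = 0; 0 ≠ 0 — FAILS

Since the claim fails at x = -3, this value is a counterexample.

Answer: Yes, x = -3 is a counterexample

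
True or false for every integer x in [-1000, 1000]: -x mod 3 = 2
The claim fails at x = 0:
x = 0: LHS = (-0) mod 3 = 0 mod 3 = 0; 0 = 2 — FAILS

Because a single integer refutes it, the statement is false.

Answer: False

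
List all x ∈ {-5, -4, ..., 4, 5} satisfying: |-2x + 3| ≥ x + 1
Holds for: {-5, -4, -3, -2, -1, 0, 4, 5}
Fails for: {1, 2, 3}

Answer: {-5, -4, -3, -2, -1, 0, 4, 5}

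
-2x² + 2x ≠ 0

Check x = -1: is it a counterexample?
Substitute x = -1 into the relation:
x = -1: LHS = -2·(-1)² + 2·(-1) = -4; -4 ≠ 0 — holds

The claim holds here, so x = -1 is not a counterexample. (A counterexample exists elsewhere, e.g. x = 0.)

Answer: No, x = -1 is not a counterexample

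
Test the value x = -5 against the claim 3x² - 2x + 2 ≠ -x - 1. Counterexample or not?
Substitute x = -5 into the relation:
x = -5: LHS = 3·(-5)² - 2·(-5) + 2 = 87, RHS = -(-5) - 1 = 4; 87 ≠ 4 — holds

The relation holds at x = -5, so it is not a counterexample.

Answer: No, x = -5 is not a counterexample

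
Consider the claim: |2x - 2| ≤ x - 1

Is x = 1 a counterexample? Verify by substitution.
Substitute x = 1 into the relation:
x = 1: LHS = |2·1 - 2| = |0| = 0, RHS = 1 - 1 = 0; 0 ≤ 0 — holds

The claim holds here, so x = 1 is not a counterexample. (A counterexample exists elsewhere, e.g. x = 0.)

Answer: No, x = 1 is not a counterexample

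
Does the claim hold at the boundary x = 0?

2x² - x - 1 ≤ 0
x = 0: LHS = 2·0² - 0 - 1 = -1; -1 ≤ 0 — holds

The relation is satisfied at x = 0.

Answer: Yes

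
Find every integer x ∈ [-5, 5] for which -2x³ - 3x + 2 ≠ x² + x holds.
Track d = LHS − RHS over the integers in [-5, 5]. Equality would need d = 0, but d changes sign only between consecutive integers, jumping over 0:
x = 0: LHS = -2·0³ - 3·0 + 2 = 2, RHS = 0² + 0 = 0; 2 ≠ 0 — holds  (d = 2)
x = 1: LHS = -2·1³ - 3·1 + 2 = -3, RHS = 1² + 1 = 2; -3 ≠ 2 — holds  (d = -5)
Away from these crossings d keeps a constant sign, and checking every integer in [-5, 5] confirms d ≠ 0 throughout. Hence the two sides are never equal, so the relation holds for every integer in [-5, 5].

Answer: All integers in [-5, 5]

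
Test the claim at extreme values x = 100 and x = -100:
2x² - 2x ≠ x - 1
x = 100: LHS = 2·100² - 2·100 = 19800, RHS = 100 - 1 = 99; 19800 ≠ 99 — holds
x = -100: LHS = 2·(-100)² - 2·(-100) = 20200, RHS = (-100) - 1 = -101; 20200 ≠ -101 — holds

Answer: Yes, holds for both x = 100 and x = -100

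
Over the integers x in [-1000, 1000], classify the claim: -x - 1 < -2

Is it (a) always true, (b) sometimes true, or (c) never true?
Holds at x = 2: LHS = -2 - 1 = -3; -3 < -2 — holds
Fails at x = 0: LHS = -0 - 1 = -1; -1 < -2 — FAILS
It is satisfied by some integers in the range but not all.

Answer: Sometimes true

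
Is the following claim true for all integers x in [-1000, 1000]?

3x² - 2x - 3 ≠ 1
Track d = LHS − RHS over the integers in [-1000, 1000]. Equality would need d = 0, but d changes sign only between consecutive integers, jumping over 0:
x = -1: LHS = 3·(-1)² - 2·(-1) - 3 = 2; 2 ≠ 1 — holds  (d = 1)
x = 0: LHS = 3·0² - 2·0 - 3 = -3; -3 ≠ 1 — holds  (d = -4)
x = 1: LHS = 3·1² - 2·1 - 3 = -2; -2 ≠ 1 — holds  (d = -3)
x = 2: LHS = 3·2² - 2·2 - 3 = 5; 5 ≠ 1 — holds  (d = 4)
Away from these crossings d keeps a constant sign, and checking every integer in [-1000, 1000] confirms d ≠ 0 throughout. Hence the two sides are never equal, so the relation holds for every integer in [-1000, 1000].

No counterexample exists.

Answer: True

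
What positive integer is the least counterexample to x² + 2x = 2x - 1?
Testing positive integers:
x = 1: LHS = 1² + 2·1 = 3, RHS = 2·1 - 1 = 1; 3 = 1 — FAILS  ← smallest positive counterexample

Answer: x = 1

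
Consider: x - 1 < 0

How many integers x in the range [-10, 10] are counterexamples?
Counterexamples in [-10, 10]: {1, 2, 3, 4, 5, 6, 7, 8, 9, 10}.

Counting them gives 10 values.

Answer: 10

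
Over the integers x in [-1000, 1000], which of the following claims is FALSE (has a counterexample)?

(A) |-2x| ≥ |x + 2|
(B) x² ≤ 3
(A) x = 0: LHS = |-2·0| = |0| = 0, RHS = |0 + 2| = |2| = 2; 0 ≥ 2 — FAILS
(B) x = 2: LHS = 2² = 4; 4 ≤ 3 — FAILS

Answer: Both A and B are false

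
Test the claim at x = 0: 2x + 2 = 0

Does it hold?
x = 0: LHS = 2·0 + 2 = 2; 2 = 0 — FAILS

The relation fails at x = 0, so x = 0 is a counterexample.

Answer: No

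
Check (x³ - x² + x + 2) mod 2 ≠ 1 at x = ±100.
x = 100: LHS = (100³ - 100² + 100 + 2) mod 2 = 990102 mod 2 = 0; 0 ≠ 1 — holds
x = -100: LHS = ((-100)³ - (-100)² + (-100) + 2) mod 2 = (-1010098) mod 2 = 0; 0 ≠ 1 — holds

Answer: Yes, holds for both x = 100 and x = -100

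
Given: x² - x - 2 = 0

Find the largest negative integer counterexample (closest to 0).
Testing negative integers from -1 downward:
x = -1: LHS = (-1)² - (-1) - 2 = 0; 0 = 0 — holds
x = -2: LHS = (-2)² - (-2) - 2 = 4; 4 = 0 — FAILS  ← closest negative counterexample to 0

Answer: x = -2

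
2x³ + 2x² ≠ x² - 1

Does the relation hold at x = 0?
x = 0: LHS = 2·0³ + 2·0² = 0, RHS = 0² - 1 = -1; 0 ≠ -1 — holds

The relation is satisfied at x = 0.

Answer: Yes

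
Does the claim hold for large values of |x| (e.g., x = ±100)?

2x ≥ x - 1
x = 100: LHS = 2·100 = 200, RHS = 100 - 1 = 99; 200 ≥ 99 — holds
x = -100: LHS = 2·(-100) = -200, RHS = (-100) - 1 = -101; -200 ≥ -101 — FAILS

Answer: Partially: holds for x = 100, fails for x = -100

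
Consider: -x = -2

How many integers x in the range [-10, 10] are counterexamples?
Counterexamples in [-10, 10]: {-10, -9, -8, -7, -6, -5, -4, -3, -2, -1, 0, 1, 3, 4, 5, 6, 7, 8, 9, 10}.

Counting them gives 20 values.

Answer: 20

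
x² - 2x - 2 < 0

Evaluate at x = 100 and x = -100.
x = 100: LHS = 100² - 2·100 - 2 = 9798; 9798 < 0 — FAILS
x = -100: LHS = (-100)² - 2·(-100) - 2 = 10198; 10198 < 0 — FAILS

Answer: No, fails for both x = 100 and x = -100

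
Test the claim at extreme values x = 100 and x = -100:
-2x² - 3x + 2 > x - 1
x = 100: LHS = -2·100² - 3·100 + 2 = -20298, RHS = 100 - 1 = 99; -20298 > 99 — FAILS
x = -100: LHS = -2·(-100)² - 3·(-100) + 2 = -19698, RHS = (-100) - 1 = -101; -19698 > -101 — FAILS

Answer: No, fails for both x = 100 and x = -100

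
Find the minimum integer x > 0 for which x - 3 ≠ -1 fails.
Testing positive integers:
x = 1: LHS = 1 - 3 = -2; -2 ≠ -1 — holds
x = 2: LHS = 2 - 3 = -1; -1 ≠ -1 — FAILS  ← smallest positive counterexample

Answer: x = 2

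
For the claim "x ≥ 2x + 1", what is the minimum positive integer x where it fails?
Testing positive integers:
x = 1: RHS = 2·1 + 1 = 3; 1 ≥ 3 — FAILS  ← smallest positive counterexample

Answer: x = 1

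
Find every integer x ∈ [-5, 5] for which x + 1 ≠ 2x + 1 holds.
Holds for: {-5, -4, -3, -2, -1, 1, 2, 3, 4, 5}
Fails for: {0}

Answer: {-5, -4, -3, -2, -1, 1, 2, 3, 4, 5}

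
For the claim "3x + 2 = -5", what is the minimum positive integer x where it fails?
Testing positive integers:
x = 1: LHS = 3·1 + 2 = 5; 5 = -5 — FAILS  ← smallest positive counterexample

Answer: x = 1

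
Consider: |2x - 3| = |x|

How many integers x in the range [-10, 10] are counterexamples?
Counterexamples in [-10, 10]: {-10, -9, -8, -7, -6, -5, -4, -3, -2, -1, 0, 2, 4, 5, 6, 7, 8, 9, 10}.

Counting them gives 19 values.

Answer: 19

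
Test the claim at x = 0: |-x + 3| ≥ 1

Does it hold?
x = 0: LHS = |-0 + 3| = |3| = 3; 3 ≥ 1 — holds

The relation is satisfied at x = 0.

Answer: Yes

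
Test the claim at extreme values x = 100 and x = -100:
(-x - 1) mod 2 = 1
x = 100: LHS = (-100 - 1) mod 2 = (-101) mod 2 = 1; 1 = 1 — holds
x = -100: LHS = (-(-100) - 1) mod 2 = 99 mod 2 = 1; 1 = 1 — holds

Answer: Yes, holds for both x = 100 and x = -100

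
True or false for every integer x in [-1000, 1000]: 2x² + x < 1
The claim fails at x = 1:
x = 1: LHS = 2·1² + 1 = 3; 3 < 1 — FAILS

Because a single integer refutes it, the statement is false.

Answer: False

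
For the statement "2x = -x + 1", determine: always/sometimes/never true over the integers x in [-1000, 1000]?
Track d = LHS − RHS over the integers in [-1000, 1000]. Equality would need d = 0, but d changes sign only between consecutive integers, jumping over 0:
x = 0: LHS = 2·0 = 0, RHS = -0 + 1 = 1; 0 = 1 — FAILS  (d = -1)
x = 1: LHS = 2·1 = 2, RHS = -1 + 1 = 0; 2 = 0 — FAILS  (d = 2)
Away from these crossings d keeps a constant sign, and checking every integer in [-1000, 1000] confirms d ≠ 0 throughout. Hence the two sides are never equal, so the claimed relation (=) fails for every integer in [-1000, 1000].

No integer in the range satisfies it.

Answer: Never true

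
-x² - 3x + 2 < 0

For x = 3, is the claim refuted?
Substitute x = 3 into the relation:
x = 3: LHS = -3² - 3·3 + 2 = -16; -16 < 0 — holds

The claim holds here, so x = 3 is not a counterexample. (A counterexample exists elsewhere, e.g. x = 0.)

Answer: No, x = 3 is not a counterexample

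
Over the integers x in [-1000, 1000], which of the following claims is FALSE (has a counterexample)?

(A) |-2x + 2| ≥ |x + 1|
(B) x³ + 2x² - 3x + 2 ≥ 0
(A) x = 1: LHS = |-2·1 + 2| = |0| = 0, RHS = |1 + 1| = |2| = 2; 0 ≥ 2 — FAILS
(B) x = -4: LHS = (-4)³ + 2·(-4)² - 3·(-4) + 2 = -18; -18 ≥ 0 — FAILS

Answer: Both A and B are false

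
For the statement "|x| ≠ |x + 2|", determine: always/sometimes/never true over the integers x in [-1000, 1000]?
Holds at x = 0: LHS = |0| = 0, RHS = |0 + 2| = |2| = 2; 0 ≠ 2 — holds
Fails at x = -1: LHS = |-1| = 1, RHS = |(-1) + 2| = |1| = 1; 1 ≠ 1 — FAILS
It is satisfied by some integers in the range but not all.

Answer: Sometimes true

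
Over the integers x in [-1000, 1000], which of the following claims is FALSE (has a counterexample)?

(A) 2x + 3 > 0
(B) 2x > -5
(A) x = -2: LHS = 2·(-2) + 3 = -1; -1 > 0 — FAILS
(B) x = -3: LHS = 2·(-3) = -6; -6 > -5 — FAILS

Answer: Both A and B are false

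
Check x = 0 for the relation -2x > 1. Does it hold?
x = 0: LHS = -2·0 = 0; 0 > 1 — FAILS

The relation fails at x = 0, so x = 0 is a counterexample.

Answer: No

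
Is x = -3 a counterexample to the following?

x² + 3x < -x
Substitute x = -3 into the relation:
x = -3: LHS = (-3)² + 3·(-3) = 0, RHS = -(-3) = 3; 0 < 3 — holds

The claim holds here, so x = -3 is not a counterexample. (A counterexample exists elsewhere, e.g. x = 0.)

Answer: No, x = -3 is not a counterexample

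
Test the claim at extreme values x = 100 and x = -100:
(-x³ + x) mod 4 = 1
x = 100: LHS = (-100³ + 100) mod 4 = (-999900) mod 4 = 0; 0 = 1 — FAILS
x = -100: LHS = (-(-100)³ + (-100)) mod 4 = 999900 mod 4 = 0; 0 = 1 — FAILS

Answer: No, fails for both x = 100 and x = -100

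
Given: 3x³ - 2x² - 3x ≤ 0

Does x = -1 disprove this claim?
Substitute x = -1 into the relation:
x = -1: LHS = 3·(-1)³ - 2·(-1)² - 3·(-1) = -2; -2 ≤ 0 — holds

The claim holds here, so x = -1 is not a counterexample. (A counterexample exists elsewhere, e.g. x = 2.)

Answer: No, x = -1 is not a counterexample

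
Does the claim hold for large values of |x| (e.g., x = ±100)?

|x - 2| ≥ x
x = 100: LHS = |100 - 2| = |98| = 98; 98 ≥ 100 — FAILS
x = -100: LHS = |(-100) - 2| = |-102| = 102; 102 ≥ -100 — holds

Answer: Partially: fails for x = 100, holds for x = -100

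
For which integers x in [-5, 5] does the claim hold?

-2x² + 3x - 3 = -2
Holds for: {1}
Fails for: {-5, -4, -3, -2, -1, 0, 2, 3, 4, 5}

Answer: {1}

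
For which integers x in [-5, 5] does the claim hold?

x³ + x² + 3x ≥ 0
Holds for: {0, 1, 2, 3, 4, 5}
Fails for: {-5, -4, -3, -2, -1}

Answer: {0, 1, 2, 3, 4, 5}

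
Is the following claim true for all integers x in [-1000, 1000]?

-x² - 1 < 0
Over all integers in [-1000, 1000], LHS − RHS is largest at x = 0, where it equals -1:
x = 0: LHS = -0² - 1 = -1; -1 < 0 — holds
At the ends of the range:
x = -1000: LHS = -(-1000)² - 1 = -1000001; -1000001 < 0 — holds
x = 1000: LHS = -1000² - 1 = -1000001; -1000001 < 0 — holds
Hence LHS − RHS is never zero or positive, i.e. LHS < RHS throughout, so the relation holds for every integer in [-1000, 1000].

No counterexample exists.

Answer: True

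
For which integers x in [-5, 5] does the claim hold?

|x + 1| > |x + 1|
Over all integers in [-5, 5], LHS − RHS is largest at x = 0, where it equals 0:
x = 0: LHS = |0 + 1| = |1| = 1, RHS = |0 + 1| = |1| = 1; 1 > 1 — FAILS
At the ends of the range:
x = -5: LHS = |(-5) + 1| = |-4| = 4, RHS = |(-5) + 1| = |-4| = 4; 4 > 4 — FAILS
x = 5: LHS = |5 + 1| = |6| = 6, RHS = |5 + 1| = |6| = 6; 6 > 6 — FAILS
Hence LHS − RHS is never positive, i.e. LHS ≤ RHS throughout, so the claimed relation (>) fails for every integer in [-5, 5].

Answer: None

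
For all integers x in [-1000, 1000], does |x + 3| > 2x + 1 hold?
The claim fails at x = 2:
x = 2: LHS = |2 + 3| = |5| = 5, RHS = 2·2 + 1 = 5; 5 > 5 — FAILS

Because a single integer refutes it, the statement is false.

Answer: False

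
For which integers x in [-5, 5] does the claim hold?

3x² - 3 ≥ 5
Holds for: {-5, -4, -3, -2, 2, 3, 4, 5}
Fails for: {-1, 0, 1}

Answer: {-5, -4, -3, -2, 2, 3, 4, 5}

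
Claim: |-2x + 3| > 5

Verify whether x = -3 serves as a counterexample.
Substitute x = -3 into the relation:
x = -3: LHS = |-2·(-3) + 3| = |9| = 9; 9 > 5 — holds

The claim holds here, so x = -3 is not a counterexample. (A counterexample exists elsewhere, e.g. x = 0.)

Answer: No, x = -3 is not a counterexample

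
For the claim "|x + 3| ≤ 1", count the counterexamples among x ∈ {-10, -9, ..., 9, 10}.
Counterexamples in [-10, 10]: {-10, -9, -8, -7, -6, -5, -1, 0, 1, 2, 3, 4, 5, 6, 7, 8, 9, 10}.

Counting them gives 18 values.

Answer: 18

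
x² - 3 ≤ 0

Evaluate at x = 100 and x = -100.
x = 100: LHS = 100² - 3 = 9997; 9997 ≤ 0 — FAILS
x = -100: LHS = (-100)² - 3 = 9997; 9997 ≤ 0 — FAILS

Answer: No, fails for both x = 100 and x = -100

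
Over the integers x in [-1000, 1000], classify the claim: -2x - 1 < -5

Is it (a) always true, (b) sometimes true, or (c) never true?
Holds at x = 3: LHS = -2·3 - 1 = -7; -7 < -5 — holds
Fails at x = 0: LHS = -2·0 - 1 = -1; -1 < -5 — FAILS
It is satisfied by some integers in the range but not all.

Answer: Sometimes true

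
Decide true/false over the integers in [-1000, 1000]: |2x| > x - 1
Over all integers in [-1000, 1000], LHS − RHS is smallest at x = 0, where it equals 1:
x = 0: LHS = |2·0| = |0| = 0, RHS = 0 - 1 = -1; 0 > -1 — holds
At the ends of the range:
x = -1000: LHS = |2·(-1000)| = |-2000| = 2000, RHS = (-1000) - 1 = -1001; 2000 > -1001 — holds
x = 1000: LHS = |2·1000| = |2000| = 2000, RHS = 1000 - 1 = 999; 2000 > 999 — holds
Hence LHS − RHS is never zero or negative, i.e. LHS > RHS throughout, so the relation holds for every integer in [-1000, 1000].

No counterexample exists.

Answer: True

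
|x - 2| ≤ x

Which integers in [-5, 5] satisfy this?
Holds for: {1, 2, 3, 4, 5}
Fails for: {-5, -4, -3, -2, -1, 0}

Answer: {1, 2, 3, 4, 5}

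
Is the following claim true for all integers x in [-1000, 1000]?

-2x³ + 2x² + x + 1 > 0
The claim fails at x = 2:
x = 2: LHS = -2·2³ + 2·2² + 2 + 1 = -5; -5 > 0 — FAILS

Because a single integer refutes it, the statement is false.

Answer: False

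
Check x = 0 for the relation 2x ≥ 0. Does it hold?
x = 0: LHS = 2·0 = 0; 0 ≥ 0 — holds

The relation is satisfied at x = 0.

Answer: Yes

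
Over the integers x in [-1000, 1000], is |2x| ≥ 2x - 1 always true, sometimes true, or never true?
Over all integers in [-1000, 1000], LHS − RHS is smallest at x = 0, where it equals 1:
x = 0: LHS = |2·0| = |0| = 0, RHS = 2·0 - 1 = -1; 0 ≥ -1 — holds
At the ends of the range:
x = -1000: LHS = |2·(-1000)| = |-2000| = 2000, RHS = 2·(-1000) - 1 = -2001; 2000 ≥ -2001 — holds
x = 1000: LHS = |2·1000| = |2000| = 2000, RHS = 2·1000 - 1 = 1999; 2000 ≥ 1999 — holds
Hence LHS − RHS is never negative, i.e. LHS ≥ RHS throughout, so the relation holds for every integer in [-1000, 1000].

No counterexample exists.

Answer: Always true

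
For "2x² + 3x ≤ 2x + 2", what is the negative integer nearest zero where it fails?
Testing negative integers from -1 downward:
x = -1: LHS = 2·(-1)² + 3·(-1) = -1, RHS = 2·(-1) + 2 = 0; -1 ≤ 0 — holds
x = -2: LHS = 2·(-2)² + 3·(-2) = 2, RHS = 2·(-2) + 2 = -2; 2 ≤ -2 — FAILS  ← closest negative counterexample to 0

Answer: x = -2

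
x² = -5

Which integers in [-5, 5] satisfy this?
Over all integers in [-5, 5], LHS − RHS is always positive; it is smallest at x = 0, where it equals 5:
x = 0: LHS = 0² = 0; 0 = -5 — FAILS
At the ends of the range:
x = -5: LHS = (-5)² = 25; 25 = -5 — FAILS
x = 5: LHS = 5² = 25; 25 = -5 — FAILS
Hence LHS − RHS is never 0, i.e. the two sides are never equal, so the claimed relation (=) fails for every integer in [-5, 5].

Answer: None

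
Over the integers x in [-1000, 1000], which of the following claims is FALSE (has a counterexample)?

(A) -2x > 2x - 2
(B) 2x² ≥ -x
(A) x = 1: LHS = -2·1 = -2, RHS = 2·1 - 2 = 0; -2 > 0 — FAILS

(B) Over all integers in [-1000, 1000], LHS − RHS is smallest at x = 0, where it equals 0:
x = 0: LHS = 2·0² = 0, RHS = -0 = 0; 0 ≥ 0 — holds
At the ends of the range:
x = -1000: LHS = 2·(-1000)² = 2000000, RHS = -(-1000) = 1000; 2000000 ≥ 1000 — holds
x = 1000: LHS = 2·1000² = 2000000; 2000000 ≥ -1000 — holds
Hence LHS − RHS is never negative, i.e. LHS ≥ RHS throughout, so the relation holds for every integer in [-1000, 1000].

Only (A) has a counterexample.

Answer: A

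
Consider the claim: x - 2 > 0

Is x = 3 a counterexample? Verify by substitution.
Substitute x = 3 into the relation:
x = 3: LHS = 3 - 2 = 1; 1 > 0 — holds

The claim holds here, so x = 3 is not a counterexample. (A counterexample exists elsewhere, e.g. x = 0.)

Answer: No, x = 3 is not a counterexample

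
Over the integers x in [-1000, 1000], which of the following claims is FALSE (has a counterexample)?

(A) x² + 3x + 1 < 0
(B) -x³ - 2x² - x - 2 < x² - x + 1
(A) x = 0: LHS = 0² + 3·0 + 1 = 1; 1 < 0 — FAILS
(B) x = -4: LHS = -(-4)³ - 2·(-4)² - (-4) - 2 = 34, RHS = (-4)² - (-4) + 1 = 21; 34 < 21 — FAILS

Answer: Both A and B are false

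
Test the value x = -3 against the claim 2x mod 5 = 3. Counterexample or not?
Substitute x = -3 into the relation:
x = -3: LHS = (2·(-3)) mod 5 = (-6) mod 5 = 4; 4 = 3 — FAILS

Since the claim fails at x = -3, this value is a counterexample.

Answer: Yes, x = -3 is a counterexample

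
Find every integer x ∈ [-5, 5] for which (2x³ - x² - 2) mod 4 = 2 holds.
Holds for: {-4, -2, 0, 2, 4}
Fails for: {-5, -3, -1, 1, 3, 5}

Answer: {-4, -2, 0, 2, 4}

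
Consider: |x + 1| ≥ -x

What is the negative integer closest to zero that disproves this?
Testing negative integers from -1 downward:
x = -1: LHS = |(-1) + 1| = |0| = 0, RHS = -(-1) = 1; 0 ≥ 1 — FAILS  ← closest negative counterexample to 0

Answer: x = -1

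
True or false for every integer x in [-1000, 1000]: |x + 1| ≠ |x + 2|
Track d = LHS − RHS over the integers in [-1000, 1000]. Equality would need d = 0, but d changes sign only between consecutive integers, jumping over 0:
x = -2: LHS = |(-2) + 1| = |-1| = 1, RHS = |(-2) + 2| = |0| = 0; 1 ≠ 0 — holds  (d = 1)
x = -1: LHS = |(-1) + 1| = |0| = 0, RHS = |(-1) + 2| = |1| = 1; 0 ≠ 1 — holds  (d = -1)
Away from these crossings d keeps a constant sign, and checking every integer in [-1000, 1000] confirms d ≠ 0 throughout. Hence the two sides are never equal, so the relation holds for every integer in [-1000, 1000].

No counterexample exists.

Answer: True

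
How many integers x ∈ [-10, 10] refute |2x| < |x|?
Counterexamples in [-10, 10]: {-10, -9, -8, -7, -6, -5, -4, -3, -2, -1, 0, 1, 2, 3, 4, 5, 6, 7, 8, 9, 10}.

Counting them gives 21 values.

Answer: 21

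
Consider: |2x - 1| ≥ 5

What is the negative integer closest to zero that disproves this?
Testing negative integers from -1 downward:
x = -1: LHS = |2·(-1) - 1| = |-3| = 3; 3 ≥ 5 — FAILS  ← closest negative counterexample to 0

Answer: x = -1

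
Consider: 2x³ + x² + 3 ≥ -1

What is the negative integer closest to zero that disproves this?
Testing negative integers from -1 downward:
x = -1: LHS = 2·(-1)³ + (-1)² + 3 = 2; 2 ≥ -1 — holds
x = -2: LHS = 2·(-2)³ + (-2)² + 3 = -9; -9 ≥ -1 — FAILS  ← closest negative counterexample to 0

Answer: x = -2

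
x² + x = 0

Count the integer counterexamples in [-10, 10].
Counterexamples in [-10, 10]: {-10, -9, -8, -7, -6, -5, -4, -3, -2, 1, 2, 3, 4, 5, 6, 7, 8, 9, 10}.

Counting them gives 19 values.

Answer: 19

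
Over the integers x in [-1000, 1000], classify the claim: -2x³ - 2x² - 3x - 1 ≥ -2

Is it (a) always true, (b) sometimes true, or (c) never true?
Holds at x = 0: LHS = -2·0³ - 2·0² - 3·0 - 1 = -1; -1 ≥ -2 — holds
Fails at x = 1: LHS = -2·1³ - 2·1² - 3·1 - 1 = -8; -8 ≥ -2 — FAILS
It is satisfied by some integers in the range but not all.

Answer: Sometimes true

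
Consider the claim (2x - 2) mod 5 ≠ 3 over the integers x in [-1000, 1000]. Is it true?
The claim fails at x = 0:
x = 0: LHS = (2·0 - 2) mod 5 = (-2) mod 5 = 3; 3 ≠ 3 — FAILS

Because a single integer refutes it, the statement is false.

Answer: False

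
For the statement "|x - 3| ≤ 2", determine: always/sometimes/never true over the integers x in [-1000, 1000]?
Holds at x = 1: LHS = |1 - 3| = |-2| = 2; 2 ≤ 2 — holds
Fails at x = 0: LHS = |0 - 3| = |-3| = 3; 3 ≤ 2 — FAILS
It is satisfied by some integers in the range but not all.

Answer: Sometimes true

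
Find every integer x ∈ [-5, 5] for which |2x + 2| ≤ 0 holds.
Holds for: {-1}
Fails for: {-5, -4, -3, -2, 0, 1, 2, 3, 4, 5}

Answer: {-1}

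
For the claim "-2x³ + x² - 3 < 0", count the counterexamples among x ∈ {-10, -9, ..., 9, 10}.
Counterexamples in [-10, 10]: {-10, -9, -8, -7, -6, -5, -4, -3, -2, -1}.

Counting them gives 10 values.

Answer: 10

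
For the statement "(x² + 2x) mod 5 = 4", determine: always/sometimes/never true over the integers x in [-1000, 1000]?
Holds at x = -1: LHS = ((-1)² + 2·(-1)) mod 5 = (-1) mod 5 = 4; 4 = 4 — holds
Fails at x = 0: LHS = (0² + 2·0) mod 5 = 0 mod 5 = 0; 0 = 4 — FAILS
It is satisfied by some integers in the range but not all.

Answer: Sometimes true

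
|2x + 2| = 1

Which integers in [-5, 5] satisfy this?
Track d = LHS − RHS over the integers in [-5, 5]. Equality would need d = 0, but d changes sign only between consecutive integers, jumping over 0:
x = -2: LHS = |2·(-2) + 2| = |-2| = 2; 2 = 1 — FAILS  (d = 1)
x = -1: LHS = |2·(-1) + 2| = |0| = 0; 0 = 1 — FAILS  (d = -1)
x = -1: LHS = |2·(-1) + 2| = |0| = 0; 0 = 1 — FAILS  (d = -1)
x = 0: LHS = |2·0 + 2| = |2| = 2; 2 = 1 — FAILS  (d = 1)
Away from these crossings d keeps a constant sign, and checking every integer in [-5, 5] confirms d ≠ 0 throughout. Hence the two sides are never equal, so the claimed relation (=) fails for every integer in [-5, 5].

Answer: None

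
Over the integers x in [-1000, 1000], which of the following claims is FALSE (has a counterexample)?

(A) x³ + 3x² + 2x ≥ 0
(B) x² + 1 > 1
(A) x = -3: LHS = (-3)³ + 3·(-3)² + 2·(-3) = -6; -6 ≥ 0 — FAILS
(B) x = 0: LHS = 0² + 1 = 1; 1 > 1 — FAILS

Answer: Both A and B are false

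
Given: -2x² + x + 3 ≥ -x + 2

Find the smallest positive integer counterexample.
Testing positive integers:
x = 1: LHS = -2·1² + 1 + 3 = 2, RHS = -1 + 2 = 1; 2 ≥ 1 — holds
x = 2: LHS = -2·2² + 2 + 3 = -3, RHS = -2 + 2 = 0; -3 ≥ 0 — FAILS  ← smallest positive counterexample

Answer: x = 2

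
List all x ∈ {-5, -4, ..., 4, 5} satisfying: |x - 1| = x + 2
Track d = LHS − RHS over the integers in [-5, 5]. Equality would need d = 0, but d changes sign only between consecutive integers, jumping over 0:
x = -1: LHS = |(-1) - 1| = |-2| = 2, RHS = (-1) + 2 = 1; 2 = 1 — FAILS  (d = 1)
x = 0: LHS = |0 - 1| = |-1| = 1, RHS = 0 + 2 = 2; 1 = 2 — FAILS  (d = -1)
Away from these crossings d keeps a constant sign, and checking every integer in [-5, 5] confirms d ≠ 0 throughout. Hence the two sides are never equal, so the claimed relation (=) fails for every integer in [-5, 5].

Answer: None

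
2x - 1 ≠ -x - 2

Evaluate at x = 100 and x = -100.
x = 100: LHS = 2·100 - 1 = 199, RHS = -100 - 2 = -102; 199 ≠ -102 — holds
x = -100: LHS = 2·(-100) - 1 = -201, RHS = -(-100) - 2 = 98; -201 ≠ 98 — holds

Answer: Yes, holds for both x = 100 and x = -100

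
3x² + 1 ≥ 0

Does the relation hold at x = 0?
x = 0: LHS = 3·0² + 1 = 1; 1 ≥ 0 — holds

The relation is satisfied at x = 0.

Answer: Yes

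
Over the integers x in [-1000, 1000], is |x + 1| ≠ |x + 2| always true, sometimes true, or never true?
Track d = LHS − RHS over the integers in [-1000, 1000]. Equality would need d = 0, but d changes sign only between consecutive integers, jumping over 0:
x = -2: LHS = |(-2) + 1| = |-1| = 1, RHS = |(-2) + 2| = |0| = 0; 1 ≠ 0 — holds  (d = 1)
x = -1: LHS = |(-1) + 1| = |0| = 0, RHS = |(-1) + 2| = |1| = 1; 0 ≠ 1 — holds  (d = -1)
Away from these crossings d keeps a constant sign, and checking every integer in [-1000, 1000] confirms d ≠ 0 throughout. Hence the two sides are never equal, so the relation holds for every integer in [-1000, 1000].

No counterexample exists.

Answer: Always true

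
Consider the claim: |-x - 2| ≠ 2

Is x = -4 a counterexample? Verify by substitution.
Substitute x = -4 into the relation:
x = -4: LHS = |-(-4) - 2| = |2| = 2; 2 ≠ 2 — FAILS

Since the claim fails at x = -4, this value is a counterexample.

Answer: Yes, x = -4 is a counterexample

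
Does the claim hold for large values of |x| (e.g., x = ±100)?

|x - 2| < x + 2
x = 100: LHS = |100 - 2| = |98| = 98, RHS = 100 + 2 = 102; 98 < 102 — holds
x = -100: LHS = |(-100) - 2| = |-102| = 102, RHS = (-100) + 2 = -98; 102 < -98 — FAILS

Answer: Partially: holds for x = 100, fails for x = -100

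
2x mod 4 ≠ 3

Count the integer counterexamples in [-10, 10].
For a polynomial with integer coefficients, its value mod 4 depends only on x mod 4, so it suffices to check one representative of each residue class, x = 0, 1, 2, 3:
x = 0: LHS = (2·0) mod 4 = 0 mod 4 = 0; 0 ≠ 3 — holds
x = 1: LHS = (2·1) mod 4 = 2 mod 4 = 2; 2 ≠ 3 — holds
x = 2: LHS = (2·2) mod 4 = 4 mod 4 = 0; 0 ≠ 3 — holds
x = 3: LHS = (2·3) mod 4 = 6 mod 4 = 2; 2 ≠ 3 — holds
The relation holds in every residue class, so the relation holds for every integer in [-10, 10].

No counterexample appears in that range.

Answer: 0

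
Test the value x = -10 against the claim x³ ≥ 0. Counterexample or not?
Substitute x = -10 into the relation:
x = -10: LHS = (-10)³ = -1000; -1000 ≥ 0 — FAILS

Since the claim fails at x = -10, this value is a counterexample.

Answer: Yes, x = -10 is a counterexample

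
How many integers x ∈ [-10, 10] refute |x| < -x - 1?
Counterexamples in [-10, 10]: {-10, -9, -8, -7, -6, -5, -4, -3, -2, -1, 0, 1, 2, 3, 4, 5, 6, 7, 8, 9, 10}.

Counting them gives 21 values.

Answer: 21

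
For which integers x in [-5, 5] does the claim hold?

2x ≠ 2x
LHS − RHS = 0 at every integer in [-5, 5]; the two sides always agree. For instance:
x = -5: LHS = 2·(-5) = -10, RHS = 2·(-5) = -10; -10 ≠ -10 — FAILS
x = 0: LHS = 2·0 = 0, RHS = 2·0 = 0; 0 ≠ 0 — FAILS
x = 5: LHS = 2·5 = 10, RHS = 2·5 = 10; 10 ≠ 10 — FAILS
The sides are never unequal, so the claimed relation (≠) fails for every integer in [-5, 5].

Answer: None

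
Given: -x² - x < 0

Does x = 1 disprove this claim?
Substitute x = 1 into the relation:
x = 1: LHS = -1² - 1 = -2; -2 < 0 — holds

The claim holds here, so x = 1 is not a counterexample. (A counterexample exists elsewhere, e.g. x = 0.)

Answer: No, x = 1 is not a counterexample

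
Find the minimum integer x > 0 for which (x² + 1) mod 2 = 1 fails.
Testing positive integers:
x = 1: LHS = (1² + 1) mod 2 = 2 mod 2 = 0; 0 = 1 — FAILS  ← smallest positive counterexample

Answer: x = 1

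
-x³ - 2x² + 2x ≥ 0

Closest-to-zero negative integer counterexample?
Testing negative integers from -1 downward:
x = -1: LHS = -(-1)³ - 2·(-1)² + 2·(-1) = -3; -3 ≥ 0 — FAILS  ← closest negative counterexample to 0

Answer: x = -1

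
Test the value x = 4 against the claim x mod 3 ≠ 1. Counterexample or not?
Substitute x = 4 into the relation:
x = 4: LHS = 4 mod 3 = 1; 1 ≠ 1 — FAILS

Since the claim fails at x = 4, this value is a counterexample.

Answer: Yes, x = 4 is a counterexample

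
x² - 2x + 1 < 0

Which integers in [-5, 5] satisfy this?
Over all integers in [-5, 5], LHS − RHS is smallest at x = 1, where it equals 0:
x = 1: LHS = 1² - 2·1 + 1 = 0; 0 < 0 — FAILS
At the ends of the range:
x = -5: LHS = (-5)² - 2·(-5) + 1 = 36; 36 < 0 — FAILS
x = 5: LHS = 5² - 2·5 + 1 = 16; 16 < 0 — FAILS
Hence LHS − RHS is never negative, i.e. LHS ≥ RHS throughout, so the claimed relation (<) fails for every integer in [-5, 5].

Answer: None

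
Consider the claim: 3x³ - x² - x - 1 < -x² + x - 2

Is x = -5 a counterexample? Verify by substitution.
Substitute x = -5 into the relation:
x = -5: LHS = 3·(-5)³ - (-5)² - (-5) - 1 = -396, RHS = -(-5)² + (-5) - 2 = -32; -396 < -32 — holds

The claim holds here, so x = -5 is not a counterexample. (A counterexample exists elsewhere, e.g. x = 0.)

Answer: No, x = -5 is not a counterexample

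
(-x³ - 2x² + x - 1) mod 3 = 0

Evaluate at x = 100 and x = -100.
x = 100: LHS = (-100³ - 2·100² + 100 - 1) mod 3 = (-1019901) mod 3 = 0; 0 = 0 — holds
x = -100: LHS = (-(-100)³ - 2·(-100)² + (-100) - 1) mod 3 = 979899 mod 3 = 0; 0 = 0 — holds

Answer: Yes, holds for both x = 100 and x = -100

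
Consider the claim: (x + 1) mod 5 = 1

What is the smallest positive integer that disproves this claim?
Testing positive integers:
x = 1: LHS = (1 + 1) mod 5 = 2 mod 5 = 2; 2 = 1 — FAILS  ← smallest positive counterexample

Answer: x = 1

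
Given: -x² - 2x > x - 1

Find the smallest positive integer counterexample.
Testing positive integers:
x = 1: LHS = -1² - 2·1 = -3, RHS = 1 - 1 = 0; -3 > 0 — FAILS  ← smallest positive counterexample

Answer: x = 1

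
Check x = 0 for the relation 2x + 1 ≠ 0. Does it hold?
x = 0: LHS = 2·0 + 1 = 1; 1 ≠ 0 — holds

The relation is satisfied at x = 0.

Answer: Yes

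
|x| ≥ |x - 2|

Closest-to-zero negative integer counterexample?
Testing negative integers from -1 downward:
x = -1: LHS = |-1| = 1, RHS = |(-1) - 2| = |-3| = 3; 1 ≥ 3 — FAILS  ← closest negative counterexample to 0

Answer: x = -1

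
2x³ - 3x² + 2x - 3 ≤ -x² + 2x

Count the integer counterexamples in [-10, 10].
Counterexamples in [-10, 10]: {2, 3, 4, 5, 6, 7, 8, 9, 10}.

Counting them gives 9 values.

Answer: 9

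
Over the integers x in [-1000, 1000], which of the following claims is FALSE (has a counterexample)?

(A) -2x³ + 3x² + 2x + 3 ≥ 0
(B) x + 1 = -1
(A) x = 3: LHS = -2·3³ + 3·3² + 2·3 + 3 = -18; -18 ≥ 0 — FAILS
(B) x = 0: LHS = 0 + 1 = 1; 1 = -1 — FAILS

Answer: Both A and B are false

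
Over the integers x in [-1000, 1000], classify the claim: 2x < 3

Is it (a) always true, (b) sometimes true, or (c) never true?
Holds at x = 0: LHS = 2·0 = 0; 0 < 3 — holds
Fails at x = 2: LHS = 2·2 = 4; 4 < 3 — FAILS
It is satisfied by some integers in the range but not all.

Answer: Sometimes true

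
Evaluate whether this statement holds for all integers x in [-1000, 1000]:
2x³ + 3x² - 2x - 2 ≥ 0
The claim fails at x = 0:
x = 0: LHS = 2·0³ + 3·0² - 2·0 - 2 = -2; -2 ≥ 0 — FAILS

Because a single integer refutes it, the statement is false.

Answer: False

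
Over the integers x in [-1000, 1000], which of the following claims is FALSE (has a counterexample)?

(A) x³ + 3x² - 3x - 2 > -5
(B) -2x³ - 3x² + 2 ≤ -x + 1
(A) x = -4: LHS = (-4)³ + 3·(-4)² - 3·(-4) - 2 = -6; -6 > -5 — FAILS
(B) x = 0: LHS = -2·0³ - 3·0² + 2 = 2, RHS = -0 + 1 = 1; 2 ≤ 1 — FAILS

Answer: Both A and B are false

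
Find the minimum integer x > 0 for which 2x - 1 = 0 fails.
Testing positive integers:
x = 1: LHS = 2·1 - 1 = 1; 1 = 0 — FAILS  ← smallest positive counterexample

Answer: x = 1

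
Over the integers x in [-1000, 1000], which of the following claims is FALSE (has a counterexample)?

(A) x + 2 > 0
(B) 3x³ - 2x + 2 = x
(A) x = -2: LHS = (-2) + 2 = 0; 0 > 0 — FAILS
(B) x = 0: LHS = 3·0³ - 2·0 + 2 = 2; 2 = 0 — FAILS

Answer: Both A and B are false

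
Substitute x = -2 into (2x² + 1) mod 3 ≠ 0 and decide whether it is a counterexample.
Substitute x = -2 into the relation:
x = -2: LHS = (2·(-2)² + 1) mod 3 = 9 mod 3 = 0; 0 ≠ 0 — FAILS

Since the claim fails at x = -2, this value is a counterexample.

Answer: Yes, x = -2 is a counterexample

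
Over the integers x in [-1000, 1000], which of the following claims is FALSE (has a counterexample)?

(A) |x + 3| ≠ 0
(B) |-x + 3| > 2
(A) x = -3: LHS = |(-3) + 3| = |0| = 0; 0 ≠ 0 — FAILS
(B) x = 1: LHS = |-1 + 3| = |2| = 2; 2 > 2 — FAILS

Answer: Both A and B are false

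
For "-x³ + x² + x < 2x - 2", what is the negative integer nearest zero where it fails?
Testing negative integers from -1 downward:
x = -1: LHS = -(-1)³ + (-1)² + (-1) = 1, RHS = 2·(-1) - 2 = -4; 1 < -4 — FAILS  ← closest negative counterexample to 0

Answer: x = -1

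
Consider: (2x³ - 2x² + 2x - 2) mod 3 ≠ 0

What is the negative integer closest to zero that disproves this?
Testing negative integers from -1 downward:
x = -1: LHS = (2·(-1)³ - 2·(-1)² + 2·(-1) - 2) mod 3 = (-8) mod 3 = 1; 1 ≠ 0 — holds
x = -2: LHS = (2·(-2)³ - 2·(-2)² + 2·(-2) - 2) mod 3 = (-30) mod 3 = 0; 0 ≠ 0 — FAILS  ← closest negative counterexample to 0

Answer: x = -2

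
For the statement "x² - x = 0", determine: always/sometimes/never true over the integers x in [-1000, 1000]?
Holds at x = 0: LHS = 0² - 0 = 0; 0 = 0 — holds
Fails at x = -1: LHS = (-1)² - (-1) = 2; 2 = 0 — FAILS
It is satisfied by some integers in the range but not all.

Answer: Sometimes true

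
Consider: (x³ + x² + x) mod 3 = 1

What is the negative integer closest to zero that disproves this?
Testing negative integers from -1 downward:
x = -1: LHS = ((-1)³ + (-1)² + (-1)) mod 3 = (-1) mod 3 = 2; 2 = 1 — FAILS  ← closest negative counterexample to 0

Answer: x = -1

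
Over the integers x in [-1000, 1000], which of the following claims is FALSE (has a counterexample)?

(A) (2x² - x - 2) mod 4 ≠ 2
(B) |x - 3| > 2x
(A) x = 0: LHS = (2·0² - 0 - 2) mod 4 = (-2) mod 4 = 2; 2 ≠ 2 — FAILS
(B) x = 1: LHS = |1 - 3| = |-2| = 2, RHS = 2·1 = 2; 2 > 2 — FAILS

Answer: Both A and B are false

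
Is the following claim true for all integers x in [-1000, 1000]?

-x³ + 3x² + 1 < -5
The claim fails at x = 0:
x = 0: LHS = -0³ + 3·0² + 1 = 1; 1 < -5 — FAILS

Because a single integer refutes it, the statement is false.

Answer: False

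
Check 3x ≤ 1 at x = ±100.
x = 100: LHS = 3·100 = 300; 300 ≤ 1 — FAILS
x = -100: LHS = 3·(-100) = -300; -300 ≤ 1 — holds

Answer: Partially: fails for x = 100, holds for x = -100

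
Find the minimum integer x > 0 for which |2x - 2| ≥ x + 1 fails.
Testing positive integers:
x = 1: LHS = |2·1 - 2| = |0| = 0, RHS = 1 + 1 = 2; 0 ≥ 2 — FAILS  ← smallest positive counterexample

Answer: x = 1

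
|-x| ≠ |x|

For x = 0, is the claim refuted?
Substitute x = 0 into the relation:
x = 0: LHS = |-0| = |0| = 0, RHS = |0| = 0; 0 ≠ 0 — FAILS

Since the claim fails at x = 0, this value is a counterexample.

Answer: Yes, x = 0 is a counterexample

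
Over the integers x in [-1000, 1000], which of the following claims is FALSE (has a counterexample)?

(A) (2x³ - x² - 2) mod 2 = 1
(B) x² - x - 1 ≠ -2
(A) x = 0: LHS = (2·0³ - 0² - 2) mod 2 = (-2) mod 2 = 0; 0 = 1 — FAILS

(B) Over all integers in [-1000, 1000], LHS − RHS is always positive; it is smallest at x = 0, where it equals 1:
x = 0: LHS = 0² - 0 - 1 = -1; -1 ≠ -2 — holds
At the ends of the range:
x = -1000: LHS = (-1000)² - (-1000) - 1 = 1000999; 1000999 ≠ -2 — holds
x = 1000: LHS = 1000² - 1000 - 1 = 998999; 998999 ≠ -2 — holds
Hence LHS − RHS is never 0, i.e. the two sides are never equal, so the relation holds for every integer in [-1000, 1000].

Only (A) has a counterexample.

Answer: A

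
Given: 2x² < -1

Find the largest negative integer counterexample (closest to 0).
Testing negative integers from -1 downward:
x = -1: LHS = 2·(-1)² = 2; 2 < -1 — FAILS  ← closest negative counterexample to 0

Answer: x = -1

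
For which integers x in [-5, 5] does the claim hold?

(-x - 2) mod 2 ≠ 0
Holds for: {-5, -3, -1, 1, 3, 5}
Fails for: {-4, -2, 0, 2, 4}

Answer: {-5, -3, -1, 1, 3, 5}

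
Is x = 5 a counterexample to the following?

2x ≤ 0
Substitute x = 5 into the relation:
x = 5: LHS = 2·5 = 10; 10 ≤ 0 — FAILS

Since the claim fails at x = 5, this value is a counterexample.

Answer: Yes, x = 5 is a counterexample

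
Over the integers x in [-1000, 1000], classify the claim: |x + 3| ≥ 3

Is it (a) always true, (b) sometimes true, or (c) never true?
Holds at x = 0: LHS = |0 + 3| = |3| = 3; 3 ≥ 3 — holds
Fails at x = -1: LHS = |(-1) + 3| = |2| = 2; 2 ≥ 3 — FAILS
It is satisfied by some integers in the range but not all.

Answer: Sometimes true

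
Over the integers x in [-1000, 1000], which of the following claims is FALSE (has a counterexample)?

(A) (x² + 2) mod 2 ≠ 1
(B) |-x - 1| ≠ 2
(A) x = 1: LHS = (1² + 2) mod 2 = 3 mod 2 = 1; 1 ≠ 1 — FAILS
(B) x = 1: LHS = |-1 - 1| = |-2| = 2; 2 ≠ 2 — FAILS

Answer: Both A and B are false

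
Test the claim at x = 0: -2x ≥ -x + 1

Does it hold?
x = 0: LHS = -2·0 = 0, RHS = -0 + 1 = 1; 0 ≥ 1 — FAILS

The relation fails at x = 0, so x = 0 is a counterexample.

Answer: No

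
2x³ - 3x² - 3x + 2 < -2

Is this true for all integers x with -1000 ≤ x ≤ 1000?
The claim fails at x = 0:
x = 0: LHS = 2·0³ - 3·0² - 3·0 + 2 = 2; 2 < -2 — FAILS

Because a single integer refutes it, the statement is false.

Answer: False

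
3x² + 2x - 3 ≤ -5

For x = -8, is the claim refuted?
Substitute x = -8 into the relation:
x = -8: LHS = 3·(-8)² + 2·(-8) - 3 = 173; 173 ≤ -5 — FAILS

Since the claim fails at x = -8, this value is a counterexample.

Answer: Yes, x = -8 is a counterexample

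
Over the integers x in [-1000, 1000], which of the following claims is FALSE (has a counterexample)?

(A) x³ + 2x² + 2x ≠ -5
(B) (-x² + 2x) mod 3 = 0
(A) Track d = LHS − RHS over the integers in [-1000, 1000]. Equality would need d = 0, but d changes sign only between consecutive integers, jumping over 0:
x = -3: LHS = (-3)³ + 2·(-3)² + 2·(-3) = -15; -15 ≠ -5 — holds  (d = -10)
x = -2: LHS = (-2)³ + 2·(-2)² + 2·(-2) = -4; -4 ≠ -5 — holds  (d = 1)
Away from these crossings d keeps a constant sign, and checking every integer in [-1000, 1000] confirms d ≠ 0 throughout. Hence the two sides are never equal, so the relation holds for every integer in [-1000, 1000].

(B) x = 1: LHS = (-1² + 2·1) mod 3 = 1 mod 3 = 1; 1 = 0 — FAILS

Only (B) has a counterexample.

Answer: B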